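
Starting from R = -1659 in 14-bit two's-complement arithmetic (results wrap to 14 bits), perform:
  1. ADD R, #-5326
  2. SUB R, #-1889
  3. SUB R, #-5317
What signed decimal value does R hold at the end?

221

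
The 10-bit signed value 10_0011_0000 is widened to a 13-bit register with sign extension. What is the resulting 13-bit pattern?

1111000110000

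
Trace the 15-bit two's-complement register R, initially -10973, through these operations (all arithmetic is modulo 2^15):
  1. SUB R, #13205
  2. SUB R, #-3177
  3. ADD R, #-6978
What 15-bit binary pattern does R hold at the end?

001001010110101

Start: R = -10973 = 101010100100011.
R = -10973 − 13205 = -24178; wraps to 8590 = 010000110001110
R = 8590 − (-3177) = 11767 = 010110111110111
R = 11767 + (-6978) = 4789 = 001001010110101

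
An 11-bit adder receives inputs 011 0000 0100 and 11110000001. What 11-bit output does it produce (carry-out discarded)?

  01100000100
+ 11110000001
= 01010000101  (discard carry-out 1)

01010000101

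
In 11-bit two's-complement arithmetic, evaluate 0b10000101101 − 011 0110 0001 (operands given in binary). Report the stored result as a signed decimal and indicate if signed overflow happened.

204; overflow

0b10000101101 → 10000101101 = -979 (signed)
011 0110 0001 → 01101100001 = 865 (signed)
Subtract via negate-and-add: invert 01101100001 + 1 = 10010011111 (i.e. -865).
  10000101101
+ 10010011111
= 00011001100  (discard carry-out 1)
Result 00011001100: MSB = 0 → value 204.
Both addends (after negating the subtrahend) are negative but the stored result is non-negative: signed overflow. The true value -979 − 865 = -1844 lies outside [-1024, 1023].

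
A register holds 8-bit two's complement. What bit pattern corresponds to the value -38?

11011010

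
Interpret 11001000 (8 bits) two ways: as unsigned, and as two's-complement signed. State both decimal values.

Unsigned: 11001000 = 200.
Signed: MSB=1 → 200 − 256 = -56.

unsigned = 200, signed = -56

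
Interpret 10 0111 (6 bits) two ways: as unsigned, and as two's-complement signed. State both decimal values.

unsigned = 39, signed = -25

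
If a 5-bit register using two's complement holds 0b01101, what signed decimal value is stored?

13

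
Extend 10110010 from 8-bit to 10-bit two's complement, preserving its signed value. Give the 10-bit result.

MSB of 10110010 is 1; replicate it into the new high bits.
11|10110010 → 1110110010 (still -78).

1110110010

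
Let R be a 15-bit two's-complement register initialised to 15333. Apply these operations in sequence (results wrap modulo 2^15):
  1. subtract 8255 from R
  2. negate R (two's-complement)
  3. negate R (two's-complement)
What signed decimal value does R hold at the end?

7078

Start: R = 15333 = 011101111100101.
R = 15333 − 8255 = 7078 = 001101110100110
R = −(7078) = -7078 = 110010001011010
R = −(-7078) = 7078 = 001101110100110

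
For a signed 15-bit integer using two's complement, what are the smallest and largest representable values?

min = -16384, max = 16383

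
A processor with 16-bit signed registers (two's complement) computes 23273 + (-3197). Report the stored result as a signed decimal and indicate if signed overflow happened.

20076; no overflow

23273 → 0101101011101001
-3197 → 1111001110000011
  0101101011101001
+ 1111001110000011
= 0100111001101100  (discard carry-out 1)
Result 0100111001101100: MSB = 0 → value 20076.
Addends have opposite signs, so signed overflow cannot occur.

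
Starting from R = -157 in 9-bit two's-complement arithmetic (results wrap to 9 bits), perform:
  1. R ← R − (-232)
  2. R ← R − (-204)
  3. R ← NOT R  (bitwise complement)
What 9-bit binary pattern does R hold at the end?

Start: R = -157 = 101100011.
R = -157 − (-232) = 75 = 001001011
R = 75 − (-204) = 279; wraps to -233 = 100010111
R = NOT 100010111 = 011101000 = 232

011101000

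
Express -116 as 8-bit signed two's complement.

10001100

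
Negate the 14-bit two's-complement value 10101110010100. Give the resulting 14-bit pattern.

Invert: 01010001101011. Add 1: 01010001101100.
Check: 10101110010100 = -5228, 01010001101100 = 5228.

01010001101100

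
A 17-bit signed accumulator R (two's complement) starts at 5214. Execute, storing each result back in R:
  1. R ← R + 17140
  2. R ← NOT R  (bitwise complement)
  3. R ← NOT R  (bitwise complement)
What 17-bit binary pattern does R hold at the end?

00101011101010010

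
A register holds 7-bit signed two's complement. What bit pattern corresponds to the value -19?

1101101

|-19| = 19 = 0010011 in 7 bits.
Invert the bits: 1101100. Add 1: 1101101.
Check: 1101101 reads as 109 − 128 = -19.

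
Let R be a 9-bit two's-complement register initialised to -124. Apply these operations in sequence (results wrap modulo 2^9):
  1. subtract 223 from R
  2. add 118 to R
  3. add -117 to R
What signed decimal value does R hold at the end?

166

Start: R = -124 = 110000100.
R = -124 − 223 = -347; wraps to 165 = 010100101
R = 165 + 118 = 283; wraps to -229 = 100011011
R = -229 + (-117) = -346; wraps to 166 = 010100110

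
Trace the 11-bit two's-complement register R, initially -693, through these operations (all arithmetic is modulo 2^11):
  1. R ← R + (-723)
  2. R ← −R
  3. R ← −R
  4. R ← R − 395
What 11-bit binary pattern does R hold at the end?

00011101101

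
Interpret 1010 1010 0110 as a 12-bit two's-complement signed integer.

-1370

MSB is 1, so the value is negative.
Unsigned reading: 2726. Subtract 2^12 = 4096: 2726 − 4096 = -1370.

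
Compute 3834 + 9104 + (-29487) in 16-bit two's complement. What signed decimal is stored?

-16549

3834 + 9104 = 12938 (0011001010001010)
12938 + (-29487) = -16549 (1011111101011011)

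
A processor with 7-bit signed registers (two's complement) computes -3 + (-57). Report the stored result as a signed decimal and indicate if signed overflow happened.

-3 → 1111101
-57 → 1000111
  1111101
+ 1000111
= 1000100  (discard carry-out 1)
Result 1000100: MSB = 1 → 68 − 128 = -60.
Both addends are negative and so is the stored result: no signed overflow.

-60; no overflow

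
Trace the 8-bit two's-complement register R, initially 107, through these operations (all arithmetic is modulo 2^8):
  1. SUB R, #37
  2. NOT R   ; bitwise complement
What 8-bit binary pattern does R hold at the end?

Start: R = 107 = 01101011.
R = 107 − 37 = 70 = 01000110
R = NOT 01000110 = 10111001 = -71

10111001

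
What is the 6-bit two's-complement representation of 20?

20 is non-negative, so write it directly in 6 bits: 010100.

010100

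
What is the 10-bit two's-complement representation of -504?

|-504| = 504 = 0111111000 in 10 bits.
Invert the bits: 1000000111. Add 1: 1000001000.

1000001000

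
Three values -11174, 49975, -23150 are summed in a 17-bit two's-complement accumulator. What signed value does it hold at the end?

-11174 + 49975 = 38801 (01001011110010001)
38801 + (-23150) = 15651 (00011110100100011)

15651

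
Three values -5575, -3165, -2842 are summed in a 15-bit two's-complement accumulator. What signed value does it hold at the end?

-5575 + (-3165) = -8740 (101110111011100)
-8740 + (-2842) = -11582 (101001011000010)

-11582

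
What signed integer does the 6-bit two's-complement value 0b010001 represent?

MSB is 0, so the value is non-negative: 010001 = 17.

17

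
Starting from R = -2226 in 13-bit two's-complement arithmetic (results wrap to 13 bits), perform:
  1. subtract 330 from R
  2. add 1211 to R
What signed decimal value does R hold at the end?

-1345

Start: R = -2226 = 1011101001110.
R = -2226 − 330 = -2556 = 1011000000100
R = -2556 + 1211 = -1345 = 1101010111111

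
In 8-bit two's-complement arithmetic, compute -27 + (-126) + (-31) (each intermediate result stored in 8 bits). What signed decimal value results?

72

-27 + (-126) = -153 → wraps to 103 (01100111)
103 + (-31) = 72 (01001000)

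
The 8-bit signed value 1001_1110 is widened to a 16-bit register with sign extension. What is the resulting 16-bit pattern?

1111111110011110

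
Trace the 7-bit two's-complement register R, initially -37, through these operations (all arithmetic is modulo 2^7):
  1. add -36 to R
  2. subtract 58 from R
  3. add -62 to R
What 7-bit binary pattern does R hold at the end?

Start: R = -37 = 1011011.
R = -37 + (-36) = -73; wraps to 55 = 0110111
R = 55 − 58 = -3 = 1111101
R = -3 + (-62) = -65; wraps to 63 = 0111111

0111111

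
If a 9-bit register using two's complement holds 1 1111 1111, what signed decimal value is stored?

MSB is 1, so the value is negative.
Invert: 000000000. Add 1: 000000001 = 1. So the value is −1.

-1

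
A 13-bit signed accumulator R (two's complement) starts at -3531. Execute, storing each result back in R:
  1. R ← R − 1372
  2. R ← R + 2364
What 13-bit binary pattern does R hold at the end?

1011000010101

Start: R = -3531 = 1001000110101.
R = -3531 − 1372 = -4903; wraps to 3289 = 0110011011001
R = 3289 + 2364 = 5653; wraps to -2539 = 1011000010101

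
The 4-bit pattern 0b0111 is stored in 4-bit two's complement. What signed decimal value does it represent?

7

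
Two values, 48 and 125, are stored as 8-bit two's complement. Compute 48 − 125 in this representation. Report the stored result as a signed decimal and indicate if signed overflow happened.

-77; no overflow

48 → 00110000
125 → 01111101
Subtract via negate-and-add: invert 01111101 + 1 = 10000011 (i.e. -125).
  00110000
+ 10000011
= 10110011
Result 10110011: MSB = 1 → 179 − 256 = -77.
Addends (after negating the subtrahend) have opposite signs, so signed overflow cannot occur.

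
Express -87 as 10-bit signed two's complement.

|-87| = 87 = 0001010111 in 10 bits.
Invert the bits: 1110101000. Add 1: 1110101001.
Check: 1110101001 reads as 937 − 1024 = -87.

1110101001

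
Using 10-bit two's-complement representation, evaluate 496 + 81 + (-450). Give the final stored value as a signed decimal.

127

496 + 81 = 577 → wraps to -447 (1001000001)
-447 + (-450) = -897 → wraps to 127 (0001111111)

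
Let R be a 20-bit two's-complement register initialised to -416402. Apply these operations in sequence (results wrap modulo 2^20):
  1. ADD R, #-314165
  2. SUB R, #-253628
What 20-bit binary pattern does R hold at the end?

10001011100011110101

Start: R = -416402 = 10011010010101101110.
R = -416402 + (-314165) = -730567; wraps to 318009 = 01001101101000111001
R = 318009 − (-253628) = 571637; wraps to -476939 = 10001011100011110101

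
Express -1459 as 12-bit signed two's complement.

101001001101

|-1459| = 1459 = 010110110011 in 12 bits.
Invert the bits: 101001001100. Add 1: 101001001101.
Check: 101001001101 reads as 2637 − 4096 = -1459.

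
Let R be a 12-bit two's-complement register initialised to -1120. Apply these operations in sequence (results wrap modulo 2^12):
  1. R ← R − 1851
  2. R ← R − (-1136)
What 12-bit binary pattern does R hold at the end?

Start: R = -1120 = 101110100000.
R = -1120 − 1851 = -2971; wraps to 1125 = 010001100101
R = 1125 − (-1136) = 2261; wraps to -1835 = 100011010101

100011010101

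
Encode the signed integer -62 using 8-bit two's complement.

11000010

|-62| = 62 = 00111110 in 8 bits.
Invert the bits: 11000001. Add 1: 11000010.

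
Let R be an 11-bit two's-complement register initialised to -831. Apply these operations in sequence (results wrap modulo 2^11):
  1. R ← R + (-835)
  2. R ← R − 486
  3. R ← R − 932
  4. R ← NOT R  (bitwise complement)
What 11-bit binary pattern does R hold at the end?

10000001011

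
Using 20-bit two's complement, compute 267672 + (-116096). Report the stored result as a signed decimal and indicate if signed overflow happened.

267672 → 01000001010110011000
-116096 → 11100011101010000000
  01000001010110011000
+ 11100011101010000000
= 00100101000000011000  (discard carry-out 1)
Result 00100101000000011000: MSB = 0 → value 151576.
Addends have opposite signs, so signed overflow cannot occur.

151576; no overflow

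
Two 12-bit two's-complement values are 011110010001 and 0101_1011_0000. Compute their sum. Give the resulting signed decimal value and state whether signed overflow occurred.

-703; overflow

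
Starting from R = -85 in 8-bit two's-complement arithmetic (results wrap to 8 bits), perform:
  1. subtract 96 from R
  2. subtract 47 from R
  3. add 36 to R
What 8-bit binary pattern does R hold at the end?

Start: R = -85 = 10101011.
R = -85 − 96 = -181; wraps to 75 = 01001011
R = 75 − 47 = 28 = 00011100
R = 28 + 36 = 64 = 01000000

01000000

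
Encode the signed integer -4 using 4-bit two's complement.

1100

|-4| = 4 = 0100 in 4 bits.
Invert the bits: 1011. Add 1: 1100.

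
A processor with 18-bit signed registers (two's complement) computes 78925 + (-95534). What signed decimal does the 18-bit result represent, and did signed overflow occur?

-16609; no overflow

78925 → 010011010001001101
-95534 → 101000101011010010
  010011010001001101
+ 101000101011010010
= 111011111100011111
Result 111011111100011111: MSB = 1 → 245535 − 262144 = -16609.
Addends have opposite signs, so signed overflow cannot occur.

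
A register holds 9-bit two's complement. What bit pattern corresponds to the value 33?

000100001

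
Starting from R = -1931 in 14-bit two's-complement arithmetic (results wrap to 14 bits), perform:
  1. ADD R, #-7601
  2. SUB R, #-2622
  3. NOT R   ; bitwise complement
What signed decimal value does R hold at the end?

6909

Start: R = -1931 = 11100001110101.
R = -1931 + (-7601) = -9532; wraps to 6852 = 01101011000100
R = 6852 − (-2622) = 9474; wraps to -6910 = 10010100000010
R = NOT 10010100000010 = 01101011111101 = 6909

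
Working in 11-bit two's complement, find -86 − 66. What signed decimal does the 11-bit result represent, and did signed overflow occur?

-86 → 11110101010
66 → 00001000010
Subtract via negate-and-add: invert 00001000010 + 1 = 11110111110 (i.e. -66).
  11110101010
+ 11110111110
= 11101101000  (discard carry-out 1)
Result 11101101000: MSB = 1 → 1896 − 2048 = -152.
Both addends (after negating the subtrahend) are negative and so is the stored result: no signed overflow.

-152; no overflow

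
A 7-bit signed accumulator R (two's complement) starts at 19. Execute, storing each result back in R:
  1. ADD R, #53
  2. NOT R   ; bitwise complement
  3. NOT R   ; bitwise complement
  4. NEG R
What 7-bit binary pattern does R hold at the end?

Start: R = 19 = 0010011.
R = 19 + 53 = 72; wraps to -56 = 1001000
R = NOT 1001000 = 0110111 = 55
R = NOT 0110111 = 1001000 = -56
R = −(-56) = 56 = 0111000

0111000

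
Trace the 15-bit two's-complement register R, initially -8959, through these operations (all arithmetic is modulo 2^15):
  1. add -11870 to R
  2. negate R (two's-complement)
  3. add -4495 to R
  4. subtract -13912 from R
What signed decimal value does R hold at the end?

-2522

Start: R = -8959 = 101110100000001.
R = -8959 + (-11870) = -20829; wraps to 11939 = 010111010100011
R = −(11939) = -11939 = 101000101011101
R = -11939 + (-4495) = -16434; wraps to 16334 = 011111111001110
R = 16334 − (-13912) = 30246; wraps to -2522 = 111011000100110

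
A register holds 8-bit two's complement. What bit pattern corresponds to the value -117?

10001011

|-117| = 117 = 01110101 in 8 bits.
Invert the bits: 10001010. Add 1: 10001011.
Check: 10001011 reads as 139 − 256 = -117.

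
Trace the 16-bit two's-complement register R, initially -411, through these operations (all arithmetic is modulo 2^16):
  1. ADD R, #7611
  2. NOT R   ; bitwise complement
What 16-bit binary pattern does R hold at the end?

Start: R = -411 = 1111111001100101.
R = -411 + 7611 = 7200 = 0001110000100000
R = NOT 0001110000100000 = 1110001111011111 = -7201

1110001111011111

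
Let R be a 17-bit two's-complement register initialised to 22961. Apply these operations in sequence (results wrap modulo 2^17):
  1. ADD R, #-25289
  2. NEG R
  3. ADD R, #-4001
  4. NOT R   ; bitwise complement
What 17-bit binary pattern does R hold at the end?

00000011010001000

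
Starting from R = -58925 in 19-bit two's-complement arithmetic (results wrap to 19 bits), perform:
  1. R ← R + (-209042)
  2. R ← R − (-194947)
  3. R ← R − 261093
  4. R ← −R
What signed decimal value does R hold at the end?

-190175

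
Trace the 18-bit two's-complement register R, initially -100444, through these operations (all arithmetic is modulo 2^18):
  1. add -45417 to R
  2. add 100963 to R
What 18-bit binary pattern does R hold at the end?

110101000010011110

Start: R = -100444 = 100111011110100100.
R = -100444 + (-45417) = -145861; wraps to 116283 = 011100011000111011
R = 116283 + 100963 = 217246; wraps to -44898 = 110101000010011110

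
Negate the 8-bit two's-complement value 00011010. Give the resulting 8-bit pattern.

11100110

Invert: 11100101. Add 1: 11100110.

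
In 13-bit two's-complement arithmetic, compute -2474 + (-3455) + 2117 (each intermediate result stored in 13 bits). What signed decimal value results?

-2474 + (-3455) = -5929 → wraps to 2263 (0100011010111)
2263 + 2117 = 4380 → wraps to -3812 (1000100011100)

-3812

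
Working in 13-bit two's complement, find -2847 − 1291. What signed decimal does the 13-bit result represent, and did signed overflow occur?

-2847 → 1010011100001
1291 → 0010100001011
Subtract via negate-and-add: invert 0010100001011 + 1 = 1101011110101 (i.e. -1291).
  1010011100001
+ 1101011110101
= 0111111010110  (discard carry-out 1)
Result 0111111010110: MSB = 0 → value 4054.
Both addends (after negating the subtrahend) are negative but the stored result is non-negative: signed overflow. The true value -2847 − 1291 = -4138 lies outside [-4096, 4095].

4054; overflow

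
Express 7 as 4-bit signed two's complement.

0111

7 is non-negative, so write it directly in 4 bits: 0111.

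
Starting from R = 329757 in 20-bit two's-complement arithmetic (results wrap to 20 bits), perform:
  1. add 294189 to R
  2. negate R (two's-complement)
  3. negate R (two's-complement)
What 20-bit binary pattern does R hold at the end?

Start: R = 329757 = 01010000100000011101.
R = 329757 + 294189 = 623946; wraps to -424630 = 10011000010101001010
R = −(-424630) = 424630 = 01100111101010110110
R = −(424630) = -424630 = 10011000010101001010

10011000010101001010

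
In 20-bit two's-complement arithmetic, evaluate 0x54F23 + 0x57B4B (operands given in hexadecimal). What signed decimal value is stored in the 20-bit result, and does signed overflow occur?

-341394; overflow

0x54F23 = 01010100111100100011 = 347939 (signed)
0x57B4B = 01010111101101001011 = 359243 (signed)
  01010100111100100011
+ 01010111101101001011
= 10101100101001101110
Result 10101100101001101110: MSB = 1 → 707182 − 1048576 = -341394.
Both addends are non-negative but the stored result is negative: signed overflow. The true value 347939 + 359243 = 707182 lies outside [-524288, 524287].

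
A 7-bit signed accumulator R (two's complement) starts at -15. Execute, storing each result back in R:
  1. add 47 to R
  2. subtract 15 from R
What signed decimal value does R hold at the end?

17

Start: R = -15 = 1110001.
R = -15 + 47 = 32 = 0100000
R = 32 − 15 = 17 = 0010001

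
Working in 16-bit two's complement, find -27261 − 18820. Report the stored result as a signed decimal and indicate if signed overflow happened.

19455; overflow

-27261 → 1001010110000011
18820 → 0100100110000100
Subtract via negate-and-add: invert 0100100110000100 + 1 = 1011011001111100 (i.e. -18820).
  1001010110000011
+ 1011011001111100
= 0100101111111111  (discard carry-out 1)
Result 0100101111111111: MSB = 0 → value 19455.
Both addends (after negating the subtrahend) are negative but the stored result is non-negative: signed overflow. The true value -27261 − 18820 = -46081 lies outside [-32768, 32767].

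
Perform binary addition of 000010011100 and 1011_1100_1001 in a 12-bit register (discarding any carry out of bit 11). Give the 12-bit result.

110001100101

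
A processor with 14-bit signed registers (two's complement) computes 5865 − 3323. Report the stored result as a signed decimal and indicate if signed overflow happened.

2542; no overflow

5865 → 01011011101001
3323 → 00110011111011
Subtract via negate-and-add: invert 00110011111011 + 1 = 11001100000101 (i.e. -3323).
  01011011101001
+ 11001100000101
= 00100111101110  (discard carry-out 1)
Result 00100111101110: MSB = 0 → value 2542.
Addends (after negating the subtrahend) have opposite signs, so signed overflow cannot occur.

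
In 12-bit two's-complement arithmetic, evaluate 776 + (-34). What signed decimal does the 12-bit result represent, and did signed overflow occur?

776 → 001100001000
-34 → 111111011110
  001100001000
+ 111111011110
= 001011100110  (discard carry-out 1)
Result 001011100110: MSB = 0 → value 742.
Addends have opposite signs, so signed overflow cannot occur.

742; no overflow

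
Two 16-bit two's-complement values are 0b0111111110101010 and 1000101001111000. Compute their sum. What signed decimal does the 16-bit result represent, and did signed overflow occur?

0b0111111110101010 → 0111111110101010 = 32682 (signed)
1000101001111000 = -30088 (signed)
  0111111110101010
+ 1000101001111000
= 0000101000100010  (discard carry-out 1)
Result 0000101000100010: MSB = 0 → value 2594.
Addends have opposite signs, so signed overflow cannot occur.

2594; no overflow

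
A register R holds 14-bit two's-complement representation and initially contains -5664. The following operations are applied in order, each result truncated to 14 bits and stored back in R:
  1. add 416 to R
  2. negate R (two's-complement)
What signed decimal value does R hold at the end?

Start: R = -5664 = 10100111100000.
R = -5664 + 416 = -5248 = 10101110000000
R = −(-5248) = 5248 = 01010010000000

5248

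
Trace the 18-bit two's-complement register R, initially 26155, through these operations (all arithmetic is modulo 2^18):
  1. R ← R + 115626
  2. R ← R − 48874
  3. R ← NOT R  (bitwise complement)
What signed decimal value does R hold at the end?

-92908

Start: R = 26155 = 000110011000101011.
R = 26155 + 115626 = 141781; wraps to -120363 = 100010100111010101
R = -120363 − 48874 = -169237; wraps to 92907 = 010110101011101011
R = NOT 010110101011101011 = 101001010100010100 = -92908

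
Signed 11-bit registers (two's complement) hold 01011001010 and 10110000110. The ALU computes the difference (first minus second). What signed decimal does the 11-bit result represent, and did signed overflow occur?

01011001010 = 714 (signed)
10110000110 = -634 (signed)
Subtract via negate-and-add: invert 10110000110 + 1 = 01001111010 (i.e. 634).
  01011001010
+ 01001111010
= 10101000100
Result 10101000100: MSB = 1 → 1348 − 2048 = -700.
Both addends (after negating the subtrahend) are non-negative but the stored result is negative: signed overflow. The true value 714 − (-634) = 1348 lies outside [-1024, 1023].

-700; overflow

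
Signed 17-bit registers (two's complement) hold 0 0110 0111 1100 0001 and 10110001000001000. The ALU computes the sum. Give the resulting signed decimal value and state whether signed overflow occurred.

-13879; no overflow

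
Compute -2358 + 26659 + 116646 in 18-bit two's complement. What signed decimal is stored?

-2358 + 26659 = 24301 (000101111011101101)
24301 + 116646 = 140947 → wraps to -121197 (100010011010010011)

-121197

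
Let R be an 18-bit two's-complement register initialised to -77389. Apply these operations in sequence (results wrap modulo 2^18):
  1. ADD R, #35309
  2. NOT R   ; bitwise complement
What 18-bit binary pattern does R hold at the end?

Start: R = -77389 = 101101000110110011.
R = -77389 + 35309 = -42080 = 110101101110100000
R = NOT 110101101110100000 = 001010010001011111 = 42079

001010010001011111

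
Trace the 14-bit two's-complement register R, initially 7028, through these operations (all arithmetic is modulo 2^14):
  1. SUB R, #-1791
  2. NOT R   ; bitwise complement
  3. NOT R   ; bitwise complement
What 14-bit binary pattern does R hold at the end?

10001001110011

Start: R = 7028 = 01101101110100.
R = 7028 − (-1791) = 8819; wraps to -7565 = 10001001110011
R = NOT 10001001110011 = 01110110001100 = 7564
R = NOT 01110110001100 = 10001001110011 = -7565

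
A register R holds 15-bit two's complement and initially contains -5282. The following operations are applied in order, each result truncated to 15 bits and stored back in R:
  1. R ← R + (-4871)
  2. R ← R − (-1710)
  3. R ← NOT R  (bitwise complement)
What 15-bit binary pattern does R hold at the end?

010000011111010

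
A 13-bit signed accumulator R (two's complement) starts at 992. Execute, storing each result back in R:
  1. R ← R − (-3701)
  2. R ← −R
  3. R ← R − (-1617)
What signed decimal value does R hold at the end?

-3076

Start: R = 992 = 0001111100000.
R = 992 − (-3701) = 4693; wraps to -3499 = 1001001010101
R = −(-3499) = 3499 = 0110110101011
R = 3499 − (-1617) = 5116; wraps to -3076 = 1001111111100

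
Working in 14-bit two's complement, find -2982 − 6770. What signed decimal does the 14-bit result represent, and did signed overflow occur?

-2982 → 11010001011010
6770 → 01101001110010
Subtract via negate-and-add: invert 01101001110010 + 1 = 10010110001110 (i.e. -6770).
  11010001011010
+ 10010110001110
= 01100111101000  (discard carry-out 1)
Result 01100111101000: MSB = 0 → value 6632.
Both addends (after negating the subtrahend) are negative but the stored result is non-negative: signed overflow. The true value -2982 − 6770 = -9752 lies outside [-8192, 8191].

6632; overflow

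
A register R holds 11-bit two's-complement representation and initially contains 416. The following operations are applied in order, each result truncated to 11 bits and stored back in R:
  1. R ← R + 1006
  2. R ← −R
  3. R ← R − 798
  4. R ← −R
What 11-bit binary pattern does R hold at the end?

00010101100

Start: R = 416 = 00110100000.
R = 416 + 1006 = 1422; wraps to -626 = 10110001110
R = −(-626) = 626 = 01001110010
R = 626 − 798 = -172 = 11101010100
R = −(-172) = 172 = 00010101100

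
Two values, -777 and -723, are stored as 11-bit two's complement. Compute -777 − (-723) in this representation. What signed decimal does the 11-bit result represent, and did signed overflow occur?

-777 → 10011110111
-723 → 10100101101
Subtract via negate-and-add: invert 10100101101 + 1 = 01011010011 (i.e. 723).
  10011110111
+ 01011010011
= 11111001010
Result 11111001010: MSB = 1 → 1994 − 2048 = -54.
Addends (after negating the subtrahend) have opposite signs, so signed overflow cannot occur.

-54; no overflow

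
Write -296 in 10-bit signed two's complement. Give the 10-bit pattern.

1011011000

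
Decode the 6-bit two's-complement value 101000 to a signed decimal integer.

-24

MSB is 1, so the value is negative.
Unsigned reading: 40. Subtract 2^6 = 64: 40 − 64 = -24.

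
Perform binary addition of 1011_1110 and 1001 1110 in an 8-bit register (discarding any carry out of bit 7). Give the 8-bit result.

01011100

  10111110
+ 10011110
= 01011100  (discard carry-out 1)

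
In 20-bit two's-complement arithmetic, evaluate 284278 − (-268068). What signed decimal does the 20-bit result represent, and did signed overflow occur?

-496230; overflow

284278 → 01000101011001110110
-268068 → 10111110100011011100
Subtract via negate-and-add: invert 10111110100011011100 + 1 = 01000001011100100100 (i.e. 268068).
  01000101011001110110
+ 01000001011100100100
= 10000110110110011010
Result 10000110110110011010: MSB = 1 → 552346 − 1048576 = -496230.
Both addends (after negating the subtrahend) are non-negative but the stored result is negative: signed overflow. The true value 284278 − (-268068) = 552346 lies outside [-524288, 524287].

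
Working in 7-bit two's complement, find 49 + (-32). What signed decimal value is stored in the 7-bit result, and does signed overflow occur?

17; no overflow

49 → 0110001
-32 → 1100000
  0110001
+ 1100000
= 0010001  (discard carry-out 1)
Result 0010001: MSB = 0 → value 17.
Addends have opposite signs, so signed overflow cannot occur.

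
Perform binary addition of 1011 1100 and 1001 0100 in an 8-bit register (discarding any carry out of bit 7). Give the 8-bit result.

01010000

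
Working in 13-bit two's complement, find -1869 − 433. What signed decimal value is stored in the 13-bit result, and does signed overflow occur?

-1869 → 1100010110011
433 → 0000110110001
Subtract via negate-and-add: invert 0000110110001 + 1 = 1111001001111 (i.e. -433).
  1100010110011
+ 1111001001111
= 1011100000010  (discard carry-out 1)
Result 1011100000010: MSB = 1 → 5890 − 8192 = -2302.
Both addends (after negating the subtrahend) are negative and so is the stored result: no signed overflow.

-2302; no overflow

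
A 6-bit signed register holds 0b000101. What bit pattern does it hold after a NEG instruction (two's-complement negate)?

Invert: 111010. Add 1: 111011.

111011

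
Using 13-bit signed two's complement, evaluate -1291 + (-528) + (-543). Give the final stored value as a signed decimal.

-2362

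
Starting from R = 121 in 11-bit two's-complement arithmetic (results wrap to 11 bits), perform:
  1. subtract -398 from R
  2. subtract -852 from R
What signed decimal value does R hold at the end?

-677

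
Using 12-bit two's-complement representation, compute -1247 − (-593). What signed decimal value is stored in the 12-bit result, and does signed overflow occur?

-654; no overflow

-1247 → 101100100001
-593 → 110110101111
Subtract via negate-and-add: invert 110110101111 + 1 = 001001010001 (i.e. 593).
  101100100001
+ 001001010001
= 110101110010
Result 110101110010: MSB = 1 → 3442 − 4096 = -654.
Addends (after negating the subtrahend) have opposite signs, so signed overflow cannot occur.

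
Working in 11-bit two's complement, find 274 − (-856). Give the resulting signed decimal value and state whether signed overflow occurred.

274 → 00100010010
-856 → 10010101000
Subtract via negate-and-add: invert 10010101000 + 1 = 01101011000 (i.e. 856).
  00100010010
+ 01101011000
= 10001101010
Result 10001101010: MSB = 1 → 1130 − 2048 = -918.
Both addends (after negating the subtrahend) are non-negative but the stored result is negative: signed overflow. The true value 274 − (-856) = 1130 lies outside [-1024, 1023].

-918; overflow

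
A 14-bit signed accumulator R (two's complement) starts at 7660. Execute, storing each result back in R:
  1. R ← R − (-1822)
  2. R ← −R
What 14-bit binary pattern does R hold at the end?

01101011110110

Start: R = 7660 = 01110111101100.
R = 7660 − (-1822) = 9482; wraps to -6902 = 10010100001010
R = −(-6902) = 6902 = 01101011110110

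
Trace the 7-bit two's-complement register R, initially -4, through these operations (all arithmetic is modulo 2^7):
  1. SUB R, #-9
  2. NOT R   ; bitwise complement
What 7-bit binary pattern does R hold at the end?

1111010

Start: R = -4 = 1111100.
R = -4 − (-9) = 5 = 0000101
R = NOT 0000101 = 1111010 = -6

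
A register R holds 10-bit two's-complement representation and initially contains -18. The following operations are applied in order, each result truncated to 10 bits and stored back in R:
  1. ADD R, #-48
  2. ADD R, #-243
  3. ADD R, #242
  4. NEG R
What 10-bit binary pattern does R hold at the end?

0001000011

Start: R = -18 = 1111101110.
R = -18 + (-48) = -66 = 1110111110
R = -66 + (-243) = -309 = 1011001011
R = -309 + 242 = -67 = 1110111101
R = −(-67) = 67 = 0001000011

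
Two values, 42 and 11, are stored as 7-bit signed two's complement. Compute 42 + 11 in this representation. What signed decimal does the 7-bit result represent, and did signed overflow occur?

53; no overflow

42 → 0101010
11 → 0001011
  0101010
+ 0001011
= 0110101
Result 0110101: MSB = 0 → value 53.
Both addends are non-negative and so is the stored result: no signed overflow.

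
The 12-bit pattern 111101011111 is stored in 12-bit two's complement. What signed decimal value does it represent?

MSB is 1, so the value is negative.
Unsigned reading: 3935. Subtract 2^12 = 4096: 3935 − 4096 = -161.

-161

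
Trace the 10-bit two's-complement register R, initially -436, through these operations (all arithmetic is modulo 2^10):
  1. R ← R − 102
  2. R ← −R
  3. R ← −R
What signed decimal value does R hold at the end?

Start: R = -436 = 1001001100.
R = -436 − 102 = -538; wraps to 486 = 0111100110
R = −(486) = -486 = 1000011010
R = −(-486) = 486 = 0111100110

486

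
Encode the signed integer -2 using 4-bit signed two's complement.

|-2| = 2 = 0010 in 4 bits.
Invert the bits: 1101. Add 1: 1110.

1110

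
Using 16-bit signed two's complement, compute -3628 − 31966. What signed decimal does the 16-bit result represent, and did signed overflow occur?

29942; overflow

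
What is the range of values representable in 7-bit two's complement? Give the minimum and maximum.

min = -64, max = 63

Minimum: −2^6 = -64.
Maximum: 2^6 − 1 = 63.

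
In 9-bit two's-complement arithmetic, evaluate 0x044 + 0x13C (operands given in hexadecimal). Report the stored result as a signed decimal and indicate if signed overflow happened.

-128; no overflow

0x044 = 001000100 = 68 (signed)
0x13C = 100111100 = -196 (signed)
  001000100
+ 100111100
= 110000000
Result 110000000: MSB = 1 → 384 − 512 = -128.
Addends have opposite signs, so signed overflow cannot occur.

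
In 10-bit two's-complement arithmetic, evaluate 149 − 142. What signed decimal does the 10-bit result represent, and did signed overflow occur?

7; no overflow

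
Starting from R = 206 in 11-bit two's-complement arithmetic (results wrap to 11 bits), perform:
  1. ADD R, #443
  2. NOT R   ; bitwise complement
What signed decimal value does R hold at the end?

-650

Start: R = 206 = 00011001110.
R = 206 + 443 = 649 = 01010001001
R = NOT 01010001001 = 10101110110 = -650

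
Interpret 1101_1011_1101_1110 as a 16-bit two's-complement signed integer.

MSB is 1, so the value is negative.
Unsigned reading: 56286. Subtract 2^16 = 65536: 56286 − 65536 = -9250.

-9250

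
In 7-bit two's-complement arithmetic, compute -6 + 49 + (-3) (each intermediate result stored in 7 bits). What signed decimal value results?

40

-6 + 49 = 43 (0101011)
43 + (-3) = 40 (0101000)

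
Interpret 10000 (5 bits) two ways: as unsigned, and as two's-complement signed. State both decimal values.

unsigned = 16, signed = -16

Unsigned: 10000 = 16.
Signed: MSB=1 → 16 − 32 = -16.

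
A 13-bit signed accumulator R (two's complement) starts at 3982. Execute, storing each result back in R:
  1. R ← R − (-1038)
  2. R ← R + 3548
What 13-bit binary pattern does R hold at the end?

Start: R = 3982 = 0111110001110.
R = 3982 − (-1038) = 5020; wraps to -3172 = 1001110011100
R = -3172 + 3548 = 376 = 0000101111000

0000101111000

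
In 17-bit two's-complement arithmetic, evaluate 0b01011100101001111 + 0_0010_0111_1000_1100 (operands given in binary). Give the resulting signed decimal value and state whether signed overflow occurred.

0b01011100101001111 → 01011100101001111 = 47439 (signed)
0_0010_0111_1000_1100 → 00010011110001100 = 10124 (signed)
  01011100101001111
+ 00010011110001100
= 01110000011011011
Result 01110000011011011: MSB = 0 → value 57563.
Both addends are non-negative and so is the stored result: no signed overflow.

57563; no overflow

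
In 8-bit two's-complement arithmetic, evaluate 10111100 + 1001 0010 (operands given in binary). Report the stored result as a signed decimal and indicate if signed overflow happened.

78; overflow

10111100 = -68 (signed)
1001 0010 → 10010010 = -110 (signed)
  10111100
+ 10010010
= 01001110  (discard carry-out 1)
Result 01001110: MSB = 0 → value 78.
Both addends are negative but the stored result is non-negative: signed overflow. The true value -68 + (-110) = -178 lies outside [-128, 127].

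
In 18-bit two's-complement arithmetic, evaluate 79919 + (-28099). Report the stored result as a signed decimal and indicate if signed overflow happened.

51820; no overflow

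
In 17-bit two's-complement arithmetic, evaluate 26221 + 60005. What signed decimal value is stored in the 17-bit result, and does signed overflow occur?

-44846; overflow

26221 → 00110011001101101
60005 → 01110101001100101
  00110011001101101
+ 01110101001100101
= 10101000011010010
Result 10101000011010010: MSB = 1 → 86226 − 131072 = -44846.
Both addends are non-negative but the stored result is negative: signed overflow. The true value 26221 + 60005 = 86226 lies outside [-65536, 65535].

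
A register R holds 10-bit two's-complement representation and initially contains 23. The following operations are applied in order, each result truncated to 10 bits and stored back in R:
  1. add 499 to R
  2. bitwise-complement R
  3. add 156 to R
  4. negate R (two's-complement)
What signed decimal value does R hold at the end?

367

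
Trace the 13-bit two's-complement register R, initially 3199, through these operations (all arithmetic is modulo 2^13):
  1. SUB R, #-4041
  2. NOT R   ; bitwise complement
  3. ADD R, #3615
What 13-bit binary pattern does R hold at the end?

Start: R = 3199 = 0110001111111.
R = 3199 − (-4041) = 7240; wraps to -952 = 1110001001000
R = NOT 1110001001000 = 0001110110111 = 951
R = 951 + 3615 = 4566; wraps to -3626 = 1000111010110

1000111010110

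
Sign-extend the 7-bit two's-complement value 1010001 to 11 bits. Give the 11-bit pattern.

11111010001

MSB of 1010001 is 1; replicate it into the new high bits.
1111|1010001 → 11111010001 (still -47).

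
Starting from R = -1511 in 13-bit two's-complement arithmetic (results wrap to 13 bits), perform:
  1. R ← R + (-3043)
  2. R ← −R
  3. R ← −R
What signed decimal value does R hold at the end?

3638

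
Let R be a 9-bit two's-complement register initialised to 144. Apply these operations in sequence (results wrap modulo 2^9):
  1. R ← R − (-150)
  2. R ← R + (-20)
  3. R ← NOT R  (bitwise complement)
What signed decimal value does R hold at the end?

237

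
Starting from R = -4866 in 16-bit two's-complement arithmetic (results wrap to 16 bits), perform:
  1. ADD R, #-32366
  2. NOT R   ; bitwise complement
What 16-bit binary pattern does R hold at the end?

Start: R = -4866 = 1110110011111110.
R = -4866 + (-32366) = -37232; wraps to 28304 = 0110111010010000
R = NOT 0110111010010000 = 1001000101101111 = -28305

1001000101101111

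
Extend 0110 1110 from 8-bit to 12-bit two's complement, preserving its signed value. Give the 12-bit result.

000001101110

MSB of 01101110 is 0; replicate it into the new high bits.
0000|01101110 → 000001101110 (still 110).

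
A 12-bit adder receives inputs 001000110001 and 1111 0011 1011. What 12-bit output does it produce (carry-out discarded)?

000101101100

  001000110001
+ 111100111011
= 000101101100  (discard carry-out 1)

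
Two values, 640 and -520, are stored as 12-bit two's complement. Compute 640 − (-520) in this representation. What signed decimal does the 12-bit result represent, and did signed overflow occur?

1160; no overflow

640 → 001010000000
-520 → 110111111000
Subtract via negate-and-add: invert 110111111000 + 1 = 001000001000 (i.e. 520).
  001010000000
+ 001000001000
= 010010001000
Result 010010001000: MSB = 0 → value 1160.
Both addends (after negating the subtrahend) are non-negative and so is the stored result: no signed overflow.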